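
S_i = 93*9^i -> [93, 837, 7533, 67797, 610173]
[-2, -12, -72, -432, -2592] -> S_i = -2*6^i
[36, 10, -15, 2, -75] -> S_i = Random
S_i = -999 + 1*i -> [-999, -998, -997, -996, -995]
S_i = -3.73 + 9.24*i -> [-3.73, 5.51, 14.75, 23.99, 33.23]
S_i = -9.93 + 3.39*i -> [-9.93, -6.54, -3.15, 0.24, 3.63]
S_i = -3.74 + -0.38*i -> [-3.74, -4.12, -4.5, -4.88, -5.26]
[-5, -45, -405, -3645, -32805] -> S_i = -5*9^i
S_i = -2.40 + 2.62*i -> [-2.4, 0.22, 2.84, 5.46, 8.08]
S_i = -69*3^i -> [-69, -207, -621, -1863, -5589]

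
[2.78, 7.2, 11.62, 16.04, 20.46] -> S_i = 2.78 + 4.42*i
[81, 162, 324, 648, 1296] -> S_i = 81*2^i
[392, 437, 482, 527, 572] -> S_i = 392 + 45*i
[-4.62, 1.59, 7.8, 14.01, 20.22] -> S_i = -4.62 + 6.21*i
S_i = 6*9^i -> [6, 54, 486, 4374, 39366]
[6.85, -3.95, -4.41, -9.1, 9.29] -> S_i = Random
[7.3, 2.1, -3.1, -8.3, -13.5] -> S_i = 7.30 + -5.20*i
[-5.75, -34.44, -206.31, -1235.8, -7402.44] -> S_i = -5.75*5.99^i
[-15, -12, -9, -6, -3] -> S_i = -15 + 3*i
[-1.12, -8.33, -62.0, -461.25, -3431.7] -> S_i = -1.12*7.44^i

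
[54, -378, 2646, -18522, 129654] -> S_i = 54*-7^i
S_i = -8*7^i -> [-8, -56, -392, -2744, -19208]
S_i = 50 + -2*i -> [50, 48, 46, 44, 42]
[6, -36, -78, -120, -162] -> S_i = 6 + -42*i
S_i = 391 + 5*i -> [391, 396, 401, 406, 411]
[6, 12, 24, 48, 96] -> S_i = 6*2^i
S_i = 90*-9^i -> [90, -810, 7290, -65610, 590490]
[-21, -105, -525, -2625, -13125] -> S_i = -21*5^i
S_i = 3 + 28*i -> [3, 31, 59, 87, 115]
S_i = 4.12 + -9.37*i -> [4.12, -5.25, -14.62, -23.99, -33.36]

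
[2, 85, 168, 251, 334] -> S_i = 2 + 83*i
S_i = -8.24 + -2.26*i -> [-8.24, -10.5, -12.76, -15.02, -17.28]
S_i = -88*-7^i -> [-88, 616, -4312, 30184, -211288]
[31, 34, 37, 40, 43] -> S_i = 31 + 3*i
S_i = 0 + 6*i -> [0, 6, 12, 18, 24]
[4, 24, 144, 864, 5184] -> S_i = 4*6^i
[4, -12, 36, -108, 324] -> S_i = 4*-3^i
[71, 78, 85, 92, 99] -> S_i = 71 + 7*i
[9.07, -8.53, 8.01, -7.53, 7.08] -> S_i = 9.07*(-0.94)^i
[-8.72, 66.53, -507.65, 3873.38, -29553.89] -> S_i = -8.72*(-7.63)^i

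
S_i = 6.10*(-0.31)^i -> [6.1, -1.89, 0.59, -0.18, 0.06]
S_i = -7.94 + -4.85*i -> [-7.94, -12.79, -17.64, -22.49, -27.34]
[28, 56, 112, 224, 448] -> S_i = 28*2^i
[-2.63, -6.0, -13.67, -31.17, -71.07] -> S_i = -2.63*2.28^i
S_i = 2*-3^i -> [2, -6, 18, -54, 162]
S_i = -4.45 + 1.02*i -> [-4.45, -3.43, -2.41, -1.39, -0.37]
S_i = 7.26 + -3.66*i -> [7.26, 3.6, -0.06, -3.72, -7.38]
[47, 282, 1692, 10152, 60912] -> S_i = 47*6^i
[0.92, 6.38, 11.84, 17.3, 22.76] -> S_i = 0.92 + 5.46*i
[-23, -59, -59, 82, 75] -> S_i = Random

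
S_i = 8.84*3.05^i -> [8.84, 26.96, 82.23, 250.81, 764.98]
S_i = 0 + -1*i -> [0, -1, -2, -3, -4]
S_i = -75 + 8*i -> [-75, -67, -59, -51, -43]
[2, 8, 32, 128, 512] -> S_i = 2*4^i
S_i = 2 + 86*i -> [2, 88, 174, 260, 346]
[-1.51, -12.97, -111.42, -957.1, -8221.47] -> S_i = -1.51*8.59^i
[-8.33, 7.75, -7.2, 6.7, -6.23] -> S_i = -8.33*(-0.93)^i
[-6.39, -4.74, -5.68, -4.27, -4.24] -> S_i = Random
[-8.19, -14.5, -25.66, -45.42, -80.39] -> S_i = -8.19*1.77^i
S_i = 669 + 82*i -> [669, 751, 833, 915, 997]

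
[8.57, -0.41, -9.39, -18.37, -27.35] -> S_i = 8.57 + -8.98*i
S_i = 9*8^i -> [9, 72, 576, 4608, 36864]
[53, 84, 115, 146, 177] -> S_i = 53 + 31*i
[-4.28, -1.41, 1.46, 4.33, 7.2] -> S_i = -4.28 + 2.87*i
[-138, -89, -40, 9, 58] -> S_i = -138 + 49*i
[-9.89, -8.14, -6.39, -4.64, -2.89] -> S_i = -9.89 + 1.75*i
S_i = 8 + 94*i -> [8, 102, 196, 290, 384]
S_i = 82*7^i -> [82, 574, 4018, 28126, 196882]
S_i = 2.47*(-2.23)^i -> [2.47, -5.51, 12.28, -27.39, 61.08]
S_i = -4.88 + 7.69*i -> [-4.88, 2.81, 10.5, 18.19, 25.88]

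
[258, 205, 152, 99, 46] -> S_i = 258 + -53*i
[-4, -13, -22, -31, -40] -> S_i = -4 + -9*i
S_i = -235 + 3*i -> [-235, -232, -229, -226, -223]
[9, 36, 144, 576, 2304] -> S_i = 9*4^i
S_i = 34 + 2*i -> [34, 36, 38, 40, 42]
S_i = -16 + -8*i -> [-16, -24, -32, -40, -48]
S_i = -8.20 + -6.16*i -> [-8.2, -14.36, -20.52, -26.68, -32.84]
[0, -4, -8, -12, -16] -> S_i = 0 + -4*i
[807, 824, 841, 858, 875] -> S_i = 807 + 17*i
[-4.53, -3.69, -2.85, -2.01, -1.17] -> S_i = -4.53 + 0.84*i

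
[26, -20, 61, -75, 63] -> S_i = Random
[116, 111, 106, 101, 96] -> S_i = 116 + -5*i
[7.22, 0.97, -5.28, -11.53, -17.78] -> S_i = 7.22 + -6.25*i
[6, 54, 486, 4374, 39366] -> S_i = 6*9^i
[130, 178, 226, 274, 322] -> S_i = 130 + 48*i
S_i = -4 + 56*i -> [-4, 52, 108, 164, 220]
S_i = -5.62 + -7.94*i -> [-5.62, -13.56, -21.5, -29.44, -37.38]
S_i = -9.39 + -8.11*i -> [-9.39, -17.5, -25.61, -33.72, -41.83]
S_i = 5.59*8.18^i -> [5.59, 45.73, 374.04, 3059.65, 25027.94]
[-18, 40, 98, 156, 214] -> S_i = -18 + 58*i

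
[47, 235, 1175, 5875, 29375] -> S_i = 47*5^i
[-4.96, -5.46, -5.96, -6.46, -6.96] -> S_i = -4.96 + -0.50*i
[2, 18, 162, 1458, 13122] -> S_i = 2*9^i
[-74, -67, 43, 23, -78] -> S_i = Random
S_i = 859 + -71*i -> [859, 788, 717, 646, 575]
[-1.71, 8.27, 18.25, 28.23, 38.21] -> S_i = -1.71 + 9.98*i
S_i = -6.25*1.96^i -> [-6.25, -12.25, -24.01, -47.06, -92.24]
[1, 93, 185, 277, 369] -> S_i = 1 + 92*i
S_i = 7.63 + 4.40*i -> [7.63, 12.03, 16.43, 20.83, 25.23]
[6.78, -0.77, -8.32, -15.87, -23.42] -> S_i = 6.78 + -7.55*i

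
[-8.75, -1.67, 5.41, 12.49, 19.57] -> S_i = -8.75 + 7.08*i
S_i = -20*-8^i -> [-20, 160, -1280, 10240, -81920]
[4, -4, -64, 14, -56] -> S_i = Random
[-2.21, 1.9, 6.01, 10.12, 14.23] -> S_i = -2.21 + 4.11*i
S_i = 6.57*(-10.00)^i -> [6.57, -65.7, 657.0, -6570.0, 65700.0]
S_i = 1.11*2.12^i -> [1.11, 2.35, 4.99, 10.58, 22.42]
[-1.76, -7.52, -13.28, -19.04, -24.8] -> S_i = -1.76 + -5.76*i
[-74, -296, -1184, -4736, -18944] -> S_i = -74*4^i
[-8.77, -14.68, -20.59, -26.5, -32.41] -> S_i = -8.77 + -5.91*i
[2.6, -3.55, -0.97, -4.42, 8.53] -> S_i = Random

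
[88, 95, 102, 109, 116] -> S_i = 88 + 7*i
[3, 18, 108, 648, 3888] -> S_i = 3*6^i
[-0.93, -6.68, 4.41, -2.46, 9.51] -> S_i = Random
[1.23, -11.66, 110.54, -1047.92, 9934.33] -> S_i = 1.23*(-9.48)^i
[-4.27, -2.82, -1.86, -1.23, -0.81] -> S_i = -4.27*0.66^i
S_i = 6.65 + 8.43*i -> [6.65, 15.08, 23.51, 31.94, 40.37]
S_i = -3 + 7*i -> [-3, 4, 11, 18, 25]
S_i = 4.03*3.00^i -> [4.03, 12.09, 36.27, 108.81, 326.43]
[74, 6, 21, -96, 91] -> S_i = Random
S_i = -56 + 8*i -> [-56, -48, -40, -32, -24]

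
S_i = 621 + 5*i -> [621, 626, 631, 636, 641]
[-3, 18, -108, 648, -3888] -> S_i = -3*-6^i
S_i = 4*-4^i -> [4, -16, 64, -256, 1024]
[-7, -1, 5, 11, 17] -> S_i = -7 + 6*i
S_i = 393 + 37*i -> [393, 430, 467, 504, 541]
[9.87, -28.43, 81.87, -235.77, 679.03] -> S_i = 9.87*(-2.88)^i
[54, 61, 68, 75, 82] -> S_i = 54 + 7*i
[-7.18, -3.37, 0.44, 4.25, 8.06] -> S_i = -7.18 + 3.81*i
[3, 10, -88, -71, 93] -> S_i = Random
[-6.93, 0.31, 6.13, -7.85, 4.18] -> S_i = Random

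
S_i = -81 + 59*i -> [-81, -22, 37, 96, 155]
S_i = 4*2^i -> [4, 8, 16, 32, 64]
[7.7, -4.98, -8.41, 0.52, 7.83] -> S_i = Random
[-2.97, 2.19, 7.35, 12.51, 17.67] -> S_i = -2.97 + 5.16*i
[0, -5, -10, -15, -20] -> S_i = 0 + -5*i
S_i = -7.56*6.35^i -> [-7.56, -48.01, -304.84, -1935.72, -12291.83]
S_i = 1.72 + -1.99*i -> [1.72, -0.27, -2.26, -4.25, -6.24]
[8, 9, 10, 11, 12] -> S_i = 8 + 1*i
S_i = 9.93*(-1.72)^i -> [9.93, -17.08, 29.38, -50.53, 86.91]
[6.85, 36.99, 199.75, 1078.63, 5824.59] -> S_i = 6.85*5.40^i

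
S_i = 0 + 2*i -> [0, 2, 4, 6, 8]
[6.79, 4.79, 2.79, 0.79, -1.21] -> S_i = 6.79 + -2.00*i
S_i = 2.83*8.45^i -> [2.83, 23.91, 202.07, 1707.48, 14428.24]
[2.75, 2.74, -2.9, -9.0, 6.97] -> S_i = Random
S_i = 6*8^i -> [6, 48, 384, 3072, 24576]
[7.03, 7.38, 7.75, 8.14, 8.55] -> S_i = 7.03*1.05^i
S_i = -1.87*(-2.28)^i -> [-1.87, 4.26, -9.72, 22.16, -50.53]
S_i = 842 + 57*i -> [842, 899, 956, 1013, 1070]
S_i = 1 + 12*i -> [1, 13, 25, 37, 49]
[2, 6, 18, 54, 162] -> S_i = 2*3^i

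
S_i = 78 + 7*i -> [78, 85, 92, 99, 106]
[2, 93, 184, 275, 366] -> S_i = 2 + 91*i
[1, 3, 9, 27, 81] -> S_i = 1*3^i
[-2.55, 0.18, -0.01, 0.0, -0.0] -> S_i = -2.55*(-0.07)^i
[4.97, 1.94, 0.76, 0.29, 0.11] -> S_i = 4.97*0.39^i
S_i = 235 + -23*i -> [235, 212, 189, 166, 143]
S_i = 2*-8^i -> [2, -16, 128, -1024, 8192]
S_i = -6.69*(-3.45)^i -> [-6.69, 23.08, -79.63, 274.72, -947.77]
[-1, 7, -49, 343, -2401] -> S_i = -1*-7^i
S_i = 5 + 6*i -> [5, 11, 17, 23, 29]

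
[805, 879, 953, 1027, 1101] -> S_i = 805 + 74*i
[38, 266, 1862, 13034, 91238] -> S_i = 38*7^i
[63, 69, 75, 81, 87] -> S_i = 63 + 6*i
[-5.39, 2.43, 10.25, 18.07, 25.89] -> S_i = -5.39 + 7.82*i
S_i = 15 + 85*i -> [15, 100, 185, 270, 355]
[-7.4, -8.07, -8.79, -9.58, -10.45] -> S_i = -7.40*1.09^i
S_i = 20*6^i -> [20, 120, 720, 4320, 25920]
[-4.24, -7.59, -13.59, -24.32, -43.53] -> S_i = -4.24*1.79^i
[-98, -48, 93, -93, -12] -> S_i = Random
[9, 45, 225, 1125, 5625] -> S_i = 9*5^i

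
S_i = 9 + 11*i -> [9, 20, 31, 42, 53]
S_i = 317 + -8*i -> [317, 309, 301, 293, 285]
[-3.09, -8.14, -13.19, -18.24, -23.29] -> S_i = -3.09 + -5.05*i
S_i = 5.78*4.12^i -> [5.78, 23.81, 98.11, 404.22, 1665.39]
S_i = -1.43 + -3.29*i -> [-1.43, -4.72, -8.01, -11.3, -14.59]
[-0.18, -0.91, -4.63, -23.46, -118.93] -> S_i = -0.18*5.07^i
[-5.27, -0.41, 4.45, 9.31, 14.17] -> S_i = -5.27 + 4.86*i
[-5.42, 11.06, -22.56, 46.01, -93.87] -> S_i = -5.42*(-2.04)^i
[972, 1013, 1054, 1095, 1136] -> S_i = 972 + 41*i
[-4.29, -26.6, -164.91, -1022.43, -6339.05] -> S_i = -4.29*6.20^i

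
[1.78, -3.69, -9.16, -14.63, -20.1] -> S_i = 1.78 + -5.47*i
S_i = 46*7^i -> [46, 322, 2254, 15778, 110446]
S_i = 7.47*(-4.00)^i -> [7.47, -29.88, 119.52, -478.08, 1912.32]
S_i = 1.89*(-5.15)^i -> [1.89, -9.73, 50.13, -258.16, 1329.51]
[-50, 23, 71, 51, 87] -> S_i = Random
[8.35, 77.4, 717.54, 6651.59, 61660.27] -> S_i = 8.35*9.27^i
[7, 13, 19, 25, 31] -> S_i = 7 + 6*i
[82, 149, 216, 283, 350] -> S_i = 82 + 67*i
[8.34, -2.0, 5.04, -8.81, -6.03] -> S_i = Random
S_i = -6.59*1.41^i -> [-6.59, -9.29, -13.1, -18.47, -26.05]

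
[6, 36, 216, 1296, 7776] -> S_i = 6*6^i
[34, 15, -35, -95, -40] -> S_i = Random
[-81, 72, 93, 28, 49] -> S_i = Random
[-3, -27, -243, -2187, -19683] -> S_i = -3*9^i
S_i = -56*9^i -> [-56, -504, -4536, -40824, -367416]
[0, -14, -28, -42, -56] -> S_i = 0 + -14*i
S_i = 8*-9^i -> [8, -72, 648, -5832, 52488]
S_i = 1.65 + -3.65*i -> [1.65, -2.0, -5.65, -9.3, -12.95]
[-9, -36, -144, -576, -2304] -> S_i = -9*4^i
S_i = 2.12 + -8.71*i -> [2.12, -6.59, -15.3, -24.01, -32.72]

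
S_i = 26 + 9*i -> [26, 35, 44, 53, 62]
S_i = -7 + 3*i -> [-7, -4, -1, 2, 5]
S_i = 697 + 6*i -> [697, 703, 709, 715, 721]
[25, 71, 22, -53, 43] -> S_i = Random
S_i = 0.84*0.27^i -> [0.84, 0.23, 0.06, 0.02, 0.0]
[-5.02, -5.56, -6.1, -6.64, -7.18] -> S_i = -5.02 + -0.54*i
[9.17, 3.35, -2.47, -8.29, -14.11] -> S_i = 9.17 + -5.82*i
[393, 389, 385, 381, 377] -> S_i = 393 + -4*i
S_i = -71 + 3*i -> [-71, -68, -65, -62, -59]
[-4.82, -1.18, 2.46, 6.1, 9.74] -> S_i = -4.82 + 3.64*i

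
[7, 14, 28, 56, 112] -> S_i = 7*2^i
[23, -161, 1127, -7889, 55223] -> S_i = 23*-7^i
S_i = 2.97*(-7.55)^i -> [2.97, -22.42, 169.3, -1278.2, 9650.38]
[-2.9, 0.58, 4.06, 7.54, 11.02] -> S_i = -2.90 + 3.48*i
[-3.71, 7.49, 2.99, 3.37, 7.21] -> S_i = Random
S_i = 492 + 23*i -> [492, 515, 538, 561, 584]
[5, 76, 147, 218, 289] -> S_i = 5 + 71*i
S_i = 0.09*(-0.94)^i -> [0.09, -0.08, 0.08, -0.07, 0.07]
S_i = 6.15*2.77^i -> [6.15, 17.04, 47.19, 130.71, 362.07]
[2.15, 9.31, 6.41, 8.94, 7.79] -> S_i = Random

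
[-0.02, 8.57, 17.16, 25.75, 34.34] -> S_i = -0.02 + 8.59*i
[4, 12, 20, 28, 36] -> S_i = 4 + 8*i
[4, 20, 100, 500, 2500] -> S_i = 4*5^i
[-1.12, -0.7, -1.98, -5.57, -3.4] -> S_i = Random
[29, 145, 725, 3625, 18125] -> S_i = 29*5^i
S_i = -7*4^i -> [-7, -28, -112, -448, -1792]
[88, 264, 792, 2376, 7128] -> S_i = 88*3^i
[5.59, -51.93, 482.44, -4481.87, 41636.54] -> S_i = 5.59*(-9.29)^i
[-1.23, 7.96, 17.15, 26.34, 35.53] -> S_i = -1.23 + 9.19*i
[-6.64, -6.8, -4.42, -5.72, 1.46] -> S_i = Random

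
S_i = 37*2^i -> [37, 74, 148, 296, 592]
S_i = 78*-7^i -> [78, -546, 3822, -26754, 187278]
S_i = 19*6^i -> [19, 114, 684, 4104, 24624]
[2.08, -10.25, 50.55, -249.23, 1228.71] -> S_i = 2.08*(-4.93)^i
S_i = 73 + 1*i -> [73, 74, 75, 76, 77]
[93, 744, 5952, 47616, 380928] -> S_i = 93*8^i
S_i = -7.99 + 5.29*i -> [-7.99, -2.7, 2.59, 7.88, 13.17]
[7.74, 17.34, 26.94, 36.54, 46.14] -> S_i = 7.74 + 9.60*i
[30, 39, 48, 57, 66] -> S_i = 30 + 9*i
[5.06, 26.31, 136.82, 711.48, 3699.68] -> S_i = 5.06*5.20^i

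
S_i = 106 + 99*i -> [106, 205, 304, 403, 502]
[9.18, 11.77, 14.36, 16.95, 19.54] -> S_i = 9.18 + 2.59*i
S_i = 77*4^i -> [77, 308, 1232, 4928, 19712]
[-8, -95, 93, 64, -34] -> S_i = Random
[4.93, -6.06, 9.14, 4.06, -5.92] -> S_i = Random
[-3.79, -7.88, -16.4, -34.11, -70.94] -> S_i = -3.79*2.08^i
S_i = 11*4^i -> [11, 44, 176, 704, 2816]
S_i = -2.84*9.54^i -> [-2.84, -27.09, -258.47, -2465.83, -23524.04]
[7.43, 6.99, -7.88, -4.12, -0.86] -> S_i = Random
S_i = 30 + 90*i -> [30, 120, 210, 300, 390]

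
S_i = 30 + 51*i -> [30, 81, 132, 183, 234]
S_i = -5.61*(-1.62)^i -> [-5.61, 9.09, -14.72, 23.85, -38.64]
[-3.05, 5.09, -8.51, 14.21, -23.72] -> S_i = -3.05*(-1.67)^i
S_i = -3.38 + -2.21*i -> [-3.38, -5.59, -7.8, -10.01, -12.22]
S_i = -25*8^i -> [-25, -200, -1600, -12800, -102400]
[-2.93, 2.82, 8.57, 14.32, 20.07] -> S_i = -2.93 + 5.75*i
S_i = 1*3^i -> [1, 3, 9, 27, 81]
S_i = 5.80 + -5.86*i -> [5.8, -0.06, -5.92, -11.78, -17.64]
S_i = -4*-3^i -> [-4, 12, -36, 108, -324]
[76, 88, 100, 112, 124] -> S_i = 76 + 12*i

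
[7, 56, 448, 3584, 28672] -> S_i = 7*8^i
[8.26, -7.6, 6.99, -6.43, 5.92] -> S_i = 8.26*(-0.92)^i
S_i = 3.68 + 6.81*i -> [3.68, 10.49, 17.3, 24.11, 30.92]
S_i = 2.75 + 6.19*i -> [2.75, 8.94, 15.13, 21.32, 27.51]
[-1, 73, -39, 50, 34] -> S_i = Random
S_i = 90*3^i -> [90, 270, 810, 2430, 7290]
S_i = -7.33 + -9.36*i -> [-7.33, -16.69, -26.05, -35.41, -44.77]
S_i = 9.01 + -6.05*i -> [9.01, 2.96, -3.09, -9.14, -15.19]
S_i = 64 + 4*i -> [64, 68, 72, 76, 80]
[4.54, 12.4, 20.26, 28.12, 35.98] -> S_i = 4.54 + 7.86*i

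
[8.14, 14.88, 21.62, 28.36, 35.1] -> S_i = 8.14 + 6.74*i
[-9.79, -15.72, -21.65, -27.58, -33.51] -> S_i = -9.79 + -5.93*i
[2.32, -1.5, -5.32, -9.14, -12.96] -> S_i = 2.32 + -3.82*i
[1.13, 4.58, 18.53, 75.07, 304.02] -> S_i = 1.13*4.05^i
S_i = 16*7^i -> [16, 112, 784, 5488, 38416]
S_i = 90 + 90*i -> [90, 180, 270, 360, 450]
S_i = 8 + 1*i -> [8, 9, 10, 11, 12]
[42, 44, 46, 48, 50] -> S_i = 42 + 2*i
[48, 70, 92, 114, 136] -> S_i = 48 + 22*i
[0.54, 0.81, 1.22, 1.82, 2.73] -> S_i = 0.54*1.50^i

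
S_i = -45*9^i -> [-45, -405, -3645, -32805, -295245]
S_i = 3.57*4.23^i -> [3.57, 15.1, 63.88, 270.2, 1142.96]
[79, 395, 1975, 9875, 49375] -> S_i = 79*5^i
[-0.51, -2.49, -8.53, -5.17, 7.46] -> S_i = Random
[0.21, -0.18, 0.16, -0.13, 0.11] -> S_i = 0.21*(-0.86)^i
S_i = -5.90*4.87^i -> [-5.9, -28.73, -139.93, -681.46, -3318.7]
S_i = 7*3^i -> [7, 21, 63, 189, 567]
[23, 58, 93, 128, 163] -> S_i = 23 + 35*i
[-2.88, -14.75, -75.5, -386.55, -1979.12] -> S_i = -2.88*5.12^i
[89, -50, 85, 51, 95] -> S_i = Random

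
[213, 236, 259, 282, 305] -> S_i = 213 + 23*i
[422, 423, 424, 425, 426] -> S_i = 422 + 1*i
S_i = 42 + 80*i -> [42, 122, 202, 282, 362]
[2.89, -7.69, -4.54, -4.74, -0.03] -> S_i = Random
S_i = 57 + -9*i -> [57, 48, 39, 30, 21]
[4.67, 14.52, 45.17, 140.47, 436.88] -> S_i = 4.67*3.11^i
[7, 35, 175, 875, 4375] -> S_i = 7*5^i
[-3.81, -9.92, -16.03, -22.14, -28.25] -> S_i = -3.81 + -6.11*i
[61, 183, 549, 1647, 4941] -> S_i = 61*3^i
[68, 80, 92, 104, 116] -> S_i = 68 + 12*i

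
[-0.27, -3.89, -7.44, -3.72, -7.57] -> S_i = Random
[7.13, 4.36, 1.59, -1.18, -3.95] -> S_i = 7.13 + -2.77*i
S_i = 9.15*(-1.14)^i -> [9.15, -10.43, 11.89, -13.56, 15.45]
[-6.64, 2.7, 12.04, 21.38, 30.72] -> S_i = -6.64 + 9.34*i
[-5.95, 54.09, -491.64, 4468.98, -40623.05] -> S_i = -5.95*(-9.09)^i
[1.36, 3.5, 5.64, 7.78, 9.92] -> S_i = 1.36 + 2.14*i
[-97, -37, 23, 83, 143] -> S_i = -97 + 60*i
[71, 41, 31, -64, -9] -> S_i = Random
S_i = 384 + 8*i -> [384, 392, 400, 408, 416]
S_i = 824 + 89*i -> [824, 913, 1002, 1091, 1180]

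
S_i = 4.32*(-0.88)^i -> [4.32, -3.8, 3.35, -2.94, 2.59]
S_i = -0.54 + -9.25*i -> [-0.54, -9.79, -19.04, -28.29, -37.54]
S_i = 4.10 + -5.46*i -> [4.1, -1.36, -6.82, -12.28, -17.74]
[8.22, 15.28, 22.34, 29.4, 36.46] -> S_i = 8.22 + 7.06*i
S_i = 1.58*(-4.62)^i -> [1.58, -7.3, 33.72, -155.81, 719.82]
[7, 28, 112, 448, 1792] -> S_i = 7*4^i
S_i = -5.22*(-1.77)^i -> [-5.22, 9.24, -16.35, 28.95, -51.23]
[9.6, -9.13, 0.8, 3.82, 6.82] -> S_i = Random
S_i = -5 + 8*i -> [-5, 3, 11, 19, 27]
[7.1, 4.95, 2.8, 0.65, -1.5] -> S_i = 7.10 + -2.15*i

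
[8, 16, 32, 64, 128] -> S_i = 8*2^i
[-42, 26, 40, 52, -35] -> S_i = Random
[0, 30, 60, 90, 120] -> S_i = 0 + 30*i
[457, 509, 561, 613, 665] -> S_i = 457 + 52*i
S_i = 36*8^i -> [36, 288, 2304, 18432, 147456]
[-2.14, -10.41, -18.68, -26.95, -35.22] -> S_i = -2.14 + -8.27*i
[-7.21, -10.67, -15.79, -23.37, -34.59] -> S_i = -7.21*1.48^i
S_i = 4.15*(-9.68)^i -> [4.15, -40.17, 388.86, -3764.21, 36437.58]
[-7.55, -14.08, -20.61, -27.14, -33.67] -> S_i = -7.55 + -6.53*i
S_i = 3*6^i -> [3, 18, 108, 648, 3888]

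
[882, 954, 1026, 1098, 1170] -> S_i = 882 + 72*i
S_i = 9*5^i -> [9, 45, 225, 1125, 5625]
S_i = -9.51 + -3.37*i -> [-9.51, -12.88, -16.25, -19.62, -22.99]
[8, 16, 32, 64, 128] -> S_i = 8*2^i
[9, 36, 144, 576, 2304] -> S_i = 9*4^i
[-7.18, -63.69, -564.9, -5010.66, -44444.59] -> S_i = -7.18*8.87^i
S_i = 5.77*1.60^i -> [5.77, 9.23, 14.77, 23.63, 37.81]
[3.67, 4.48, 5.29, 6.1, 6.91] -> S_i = 3.67 + 0.81*i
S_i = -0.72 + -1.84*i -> [-0.72, -2.56, -4.4, -6.24, -8.08]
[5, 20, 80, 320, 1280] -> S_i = 5*4^i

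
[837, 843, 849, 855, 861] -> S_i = 837 + 6*i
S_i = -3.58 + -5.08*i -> [-3.58, -8.66, -13.74, -18.82, -23.9]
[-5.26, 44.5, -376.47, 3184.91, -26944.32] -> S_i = -5.26*(-8.46)^i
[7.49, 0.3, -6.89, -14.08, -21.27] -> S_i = 7.49 + -7.19*i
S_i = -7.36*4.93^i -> [-7.36, -36.28, -178.88, -881.9, -4347.76]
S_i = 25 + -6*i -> [25, 19, 13, 7, 1]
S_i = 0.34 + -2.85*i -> [0.34, -2.51, -5.36, -8.21, -11.06]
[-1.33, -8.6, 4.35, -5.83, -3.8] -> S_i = Random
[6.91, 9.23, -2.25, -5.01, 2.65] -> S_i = Random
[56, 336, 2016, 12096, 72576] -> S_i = 56*6^i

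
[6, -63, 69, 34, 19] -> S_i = Random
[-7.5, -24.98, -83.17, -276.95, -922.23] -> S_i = -7.50*3.33^i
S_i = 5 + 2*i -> [5, 7, 9, 11, 13]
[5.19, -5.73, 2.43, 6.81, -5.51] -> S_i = Random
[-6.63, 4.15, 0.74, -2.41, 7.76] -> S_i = Random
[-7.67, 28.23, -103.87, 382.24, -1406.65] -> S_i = -7.67*(-3.68)^i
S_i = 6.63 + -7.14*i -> [6.63, -0.51, -7.65, -14.79, -21.93]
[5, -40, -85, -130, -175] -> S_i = 5 + -45*i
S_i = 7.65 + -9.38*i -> [7.65, -1.73, -11.11, -20.49, -29.87]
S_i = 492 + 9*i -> [492, 501, 510, 519, 528]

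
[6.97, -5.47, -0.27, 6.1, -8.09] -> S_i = Random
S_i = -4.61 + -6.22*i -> [-4.61, -10.83, -17.05, -23.27, -29.49]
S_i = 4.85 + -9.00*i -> [4.85, -4.15, -13.15, -22.15, -31.15]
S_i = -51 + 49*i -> [-51, -2, 47, 96, 145]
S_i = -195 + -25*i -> [-195, -220, -245, -270, -295]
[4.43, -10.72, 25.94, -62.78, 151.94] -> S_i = 4.43*(-2.42)^i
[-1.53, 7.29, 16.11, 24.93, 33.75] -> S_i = -1.53 + 8.82*i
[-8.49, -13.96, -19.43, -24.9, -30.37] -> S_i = -8.49 + -5.47*i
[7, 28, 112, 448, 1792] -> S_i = 7*4^i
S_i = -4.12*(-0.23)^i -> [-4.12, 0.95, -0.22, 0.05, -0.01]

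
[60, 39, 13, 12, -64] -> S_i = Random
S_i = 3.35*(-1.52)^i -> [3.35, -5.09, 7.74, -11.76, 17.88]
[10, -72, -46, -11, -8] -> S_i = Random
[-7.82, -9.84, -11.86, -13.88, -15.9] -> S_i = -7.82 + -2.02*i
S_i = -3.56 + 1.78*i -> [-3.56, -1.78, 0.0, 1.78, 3.56]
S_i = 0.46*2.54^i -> [0.46, 1.17, 2.97, 7.54, 19.15]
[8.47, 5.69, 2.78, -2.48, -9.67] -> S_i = Random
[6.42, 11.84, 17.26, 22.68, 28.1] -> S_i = 6.42 + 5.42*i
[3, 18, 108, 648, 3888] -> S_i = 3*6^i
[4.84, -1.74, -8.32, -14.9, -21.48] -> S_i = 4.84 + -6.58*i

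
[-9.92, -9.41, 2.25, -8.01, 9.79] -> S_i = Random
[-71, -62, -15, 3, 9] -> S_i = Random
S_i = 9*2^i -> [9, 18, 36, 72, 144]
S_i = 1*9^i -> [1, 9, 81, 729, 6561]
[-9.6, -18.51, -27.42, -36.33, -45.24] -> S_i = -9.60 + -8.91*i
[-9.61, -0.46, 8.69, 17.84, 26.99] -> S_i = -9.61 + 9.15*i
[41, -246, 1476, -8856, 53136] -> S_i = 41*-6^i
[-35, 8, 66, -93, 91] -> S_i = Random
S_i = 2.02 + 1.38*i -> [2.02, 3.4, 4.78, 6.16, 7.54]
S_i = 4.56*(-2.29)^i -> [4.56, -10.44, 23.91, -54.76, 125.4]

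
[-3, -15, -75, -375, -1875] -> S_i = -3*5^i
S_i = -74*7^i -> [-74, -518, -3626, -25382, -177674]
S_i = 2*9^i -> [2, 18, 162, 1458, 13122]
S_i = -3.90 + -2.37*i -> [-3.9, -6.27, -8.64, -11.01, -13.38]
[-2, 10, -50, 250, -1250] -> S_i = -2*-5^i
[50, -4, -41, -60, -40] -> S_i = Random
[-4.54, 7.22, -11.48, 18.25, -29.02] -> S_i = -4.54*(-1.59)^i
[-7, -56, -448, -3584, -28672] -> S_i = -7*8^i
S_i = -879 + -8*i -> [-879, -887, -895, -903, -911]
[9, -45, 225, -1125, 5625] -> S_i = 9*-5^i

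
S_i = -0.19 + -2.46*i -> [-0.19, -2.65, -5.11, -7.57, -10.03]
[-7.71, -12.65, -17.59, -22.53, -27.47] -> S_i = -7.71 + -4.94*i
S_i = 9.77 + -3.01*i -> [9.77, 6.76, 3.75, 0.74, -2.27]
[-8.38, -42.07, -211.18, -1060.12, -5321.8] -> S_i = -8.38*5.02^i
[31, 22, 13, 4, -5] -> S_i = 31 + -9*i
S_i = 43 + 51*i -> [43, 94, 145, 196, 247]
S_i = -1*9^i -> [-1, -9, -81, -729, -6561]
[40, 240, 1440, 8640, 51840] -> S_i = 40*6^i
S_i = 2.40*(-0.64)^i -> [2.4, -1.54, 0.98, -0.63, 0.4]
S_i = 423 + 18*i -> [423, 441, 459, 477, 495]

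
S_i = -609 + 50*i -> [-609, -559, -509, -459, -409]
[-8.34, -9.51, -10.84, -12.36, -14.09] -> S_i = -8.34*1.14^i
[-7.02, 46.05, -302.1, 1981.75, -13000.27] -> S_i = -7.02*(-6.56)^i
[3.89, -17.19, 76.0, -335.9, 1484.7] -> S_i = 3.89*(-4.42)^i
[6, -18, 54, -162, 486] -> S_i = 6*-3^i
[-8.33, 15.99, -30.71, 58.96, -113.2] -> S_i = -8.33*(-1.92)^i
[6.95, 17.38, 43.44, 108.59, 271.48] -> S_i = 6.95*2.50^i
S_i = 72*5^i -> [72, 360, 1800, 9000, 45000]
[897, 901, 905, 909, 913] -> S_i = 897 + 4*i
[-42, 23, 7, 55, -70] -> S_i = Random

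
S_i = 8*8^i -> [8, 64, 512, 4096, 32768]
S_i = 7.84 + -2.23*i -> [7.84, 5.61, 3.38, 1.15, -1.08]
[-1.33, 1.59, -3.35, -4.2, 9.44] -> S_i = Random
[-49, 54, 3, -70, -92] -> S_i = Random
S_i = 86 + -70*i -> [86, 16, -54, -124, -194]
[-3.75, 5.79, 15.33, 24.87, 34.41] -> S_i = -3.75 + 9.54*i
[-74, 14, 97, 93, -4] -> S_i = Random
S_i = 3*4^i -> [3, 12, 48, 192, 768]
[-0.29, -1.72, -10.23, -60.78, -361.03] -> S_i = -0.29*5.94^i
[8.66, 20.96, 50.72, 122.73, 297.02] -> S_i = 8.66*2.42^i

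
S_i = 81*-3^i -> [81, -243, 729, -2187, 6561]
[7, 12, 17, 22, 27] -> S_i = 7 + 5*i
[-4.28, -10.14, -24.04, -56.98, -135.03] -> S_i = -4.28*2.37^i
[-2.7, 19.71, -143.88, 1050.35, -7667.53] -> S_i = -2.70*(-7.30)^i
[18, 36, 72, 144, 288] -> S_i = 18*2^i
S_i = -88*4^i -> [-88, -352, -1408, -5632, -22528]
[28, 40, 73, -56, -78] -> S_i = Random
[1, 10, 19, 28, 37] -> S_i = 1 + 9*i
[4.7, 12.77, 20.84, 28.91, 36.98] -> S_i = 4.70 + 8.07*i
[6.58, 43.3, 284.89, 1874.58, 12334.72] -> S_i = 6.58*6.58^i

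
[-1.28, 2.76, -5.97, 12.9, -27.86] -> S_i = -1.28*(-2.16)^i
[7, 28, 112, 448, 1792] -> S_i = 7*4^i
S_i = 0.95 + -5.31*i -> [0.95, -4.36, -9.67, -14.98, -20.29]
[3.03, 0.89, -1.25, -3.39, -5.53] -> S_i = 3.03 + -2.14*i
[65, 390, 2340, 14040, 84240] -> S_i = 65*6^i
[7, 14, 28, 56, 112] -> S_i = 7*2^i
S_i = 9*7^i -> [9, 63, 441, 3087, 21609]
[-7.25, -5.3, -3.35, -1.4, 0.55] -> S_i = -7.25 + 1.95*i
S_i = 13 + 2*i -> [13, 15, 17, 19, 21]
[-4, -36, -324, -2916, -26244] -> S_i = -4*9^i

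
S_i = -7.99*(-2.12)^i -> [-7.99, 16.94, -35.91, 76.13, -161.4]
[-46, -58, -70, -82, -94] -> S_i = -46 + -12*i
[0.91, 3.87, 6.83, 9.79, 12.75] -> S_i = 0.91 + 2.96*i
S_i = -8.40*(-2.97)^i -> [-8.4, 24.95, -74.1, 220.06, -653.59]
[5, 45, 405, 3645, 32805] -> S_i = 5*9^i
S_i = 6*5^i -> [6, 30, 150, 750, 3750]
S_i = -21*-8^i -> [-21, 168, -1344, 10752, -86016]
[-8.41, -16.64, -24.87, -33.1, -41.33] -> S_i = -8.41 + -8.23*i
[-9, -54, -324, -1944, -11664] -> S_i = -9*6^i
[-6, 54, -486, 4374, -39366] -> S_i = -6*-9^i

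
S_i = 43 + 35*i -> [43, 78, 113, 148, 183]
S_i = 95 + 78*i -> [95, 173, 251, 329, 407]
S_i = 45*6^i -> [45, 270, 1620, 9720, 58320]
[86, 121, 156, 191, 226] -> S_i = 86 + 35*i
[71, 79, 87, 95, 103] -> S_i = 71 + 8*i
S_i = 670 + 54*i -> [670, 724, 778, 832, 886]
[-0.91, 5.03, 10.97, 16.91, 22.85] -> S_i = -0.91 + 5.94*i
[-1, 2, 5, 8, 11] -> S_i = -1 + 3*i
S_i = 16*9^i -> [16, 144, 1296, 11664, 104976]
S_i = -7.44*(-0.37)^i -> [-7.44, 2.75, -1.02, 0.38, -0.14]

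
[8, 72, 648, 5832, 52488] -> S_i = 8*9^i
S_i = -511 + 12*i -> [-511, -499, -487, -475, -463]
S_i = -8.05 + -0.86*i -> [-8.05, -8.91, -9.77, -10.63, -11.49]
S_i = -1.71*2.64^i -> [-1.71, -4.51, -11.92, -31.46, -83.06]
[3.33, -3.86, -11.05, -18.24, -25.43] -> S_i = 3.33 + -7.19*i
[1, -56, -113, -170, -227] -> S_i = 1 + -57*i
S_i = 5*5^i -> [5, 25, 125, 625, 3125]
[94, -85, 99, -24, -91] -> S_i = Random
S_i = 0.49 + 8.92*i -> [0.49, 9.41, 18.33, 27.25, 36.17]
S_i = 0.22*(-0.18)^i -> [0.22, -0.04, 0.01, -0.0, 0.0]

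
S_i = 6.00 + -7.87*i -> [6.0, -1.87, -9.74, -17.61, -25.48]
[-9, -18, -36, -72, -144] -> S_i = -9*2^i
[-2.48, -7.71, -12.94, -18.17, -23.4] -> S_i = -2.48 + -5.23*i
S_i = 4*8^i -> [4, 32, 256, 2048, 16384]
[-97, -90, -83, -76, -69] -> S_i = -97 + 7*i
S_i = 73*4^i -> [73, 292, 1168, 4672, 18688]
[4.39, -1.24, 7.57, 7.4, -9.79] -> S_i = Random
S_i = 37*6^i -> [37, 222, 1332, 7992, 47952]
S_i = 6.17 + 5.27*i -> [6.17, 11.44, 16.71, 21.98, 27.25]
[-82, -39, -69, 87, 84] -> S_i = Random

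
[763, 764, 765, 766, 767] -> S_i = 763 + 1*i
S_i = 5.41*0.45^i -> [5.41, 2.43, 1.1, 0.49, 0.22]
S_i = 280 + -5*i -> [280, 275, 270, 265, 260]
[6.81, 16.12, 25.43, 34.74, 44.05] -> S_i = 6.81 + 9.31*i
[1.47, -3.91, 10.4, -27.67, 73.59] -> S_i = 1.47*(-2.66)^i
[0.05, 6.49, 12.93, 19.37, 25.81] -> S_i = 0.05 + 6.44*i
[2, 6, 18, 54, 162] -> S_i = 2*3^i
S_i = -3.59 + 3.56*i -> [-3.59, -0.03, 3.53, 7.09, 10.65]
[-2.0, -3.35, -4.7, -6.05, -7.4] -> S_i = -2.00 + -1.35*i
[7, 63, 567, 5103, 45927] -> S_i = 7*9^i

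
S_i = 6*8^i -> [6, 48, 384, 3072, 24576]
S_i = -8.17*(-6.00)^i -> [-8.17, 49.02, -294.12, 1764.72, -10588.32]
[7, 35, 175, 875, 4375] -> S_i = 7*5^i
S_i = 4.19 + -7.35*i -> [4.19, -3.16, -10.51, -17.86, -25.21]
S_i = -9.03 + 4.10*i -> [-9.03, -4.93, -0.83, 3.27, 7.37]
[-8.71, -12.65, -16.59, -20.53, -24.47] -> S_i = -8.71 + -3.94*i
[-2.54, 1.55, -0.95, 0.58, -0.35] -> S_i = -2.54*(-0.61)^i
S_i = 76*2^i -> [76, 152, 304, 608, 1216]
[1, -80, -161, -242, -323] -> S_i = 1 + -81*i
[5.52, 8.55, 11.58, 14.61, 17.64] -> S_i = 5.52 + 3.03*i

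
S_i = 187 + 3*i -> [187, 190, 193, 196, 199]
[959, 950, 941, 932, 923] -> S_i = 959 + -9*i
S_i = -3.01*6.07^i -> [-3.01, -18.27, -110.9, -673.18, -4086.22]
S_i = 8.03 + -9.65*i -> [8.03, -1.62, -11.27, -20.92, -30.57]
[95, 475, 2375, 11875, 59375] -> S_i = 95*5^i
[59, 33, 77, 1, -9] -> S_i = Random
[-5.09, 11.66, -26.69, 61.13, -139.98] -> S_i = -5.09*(-2.29)^i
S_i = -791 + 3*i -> [-791, -788, -785, -782, -779]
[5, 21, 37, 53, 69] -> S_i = 5 + 16*i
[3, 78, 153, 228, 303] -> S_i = 3 + 75*i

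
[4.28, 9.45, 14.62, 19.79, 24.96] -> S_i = 4.28 + 5.17*i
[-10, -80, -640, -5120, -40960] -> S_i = -10*8^i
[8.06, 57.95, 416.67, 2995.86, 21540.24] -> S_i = 8.06*7.19^i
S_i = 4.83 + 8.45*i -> [4.83, 13.28, 21.73, 30.18, 38.63]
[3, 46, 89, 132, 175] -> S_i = 3 + 43*i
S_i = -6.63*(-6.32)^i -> [-6.63, 41.9, -264.82, 1673.65, -10577.47]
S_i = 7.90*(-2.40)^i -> [7.9, -18.96, 45.5, -109.21, 262.1]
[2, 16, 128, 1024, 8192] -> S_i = 2*8^i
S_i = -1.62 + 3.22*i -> [-1.62, 1.6, 4.82, 8.04, 11.26]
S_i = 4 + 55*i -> [4, 59, 114, 169, 224]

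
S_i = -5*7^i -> [-5, -35, -245, -1715, -12005]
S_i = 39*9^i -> [39, 351, 3159, 28431, 255879]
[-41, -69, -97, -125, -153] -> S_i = -41 + -28*i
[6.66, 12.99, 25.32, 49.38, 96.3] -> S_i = 6.66*1.95^i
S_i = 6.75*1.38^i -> [6.75, 9.32, 12.85, 17.74, 24.48]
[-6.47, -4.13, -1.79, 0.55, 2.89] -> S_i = -6.47 + 2.34*i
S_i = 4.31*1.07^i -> [4.31, 4.61, 4.93, 5.28, 5.65]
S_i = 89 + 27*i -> [89, 116, 143, 170, 197]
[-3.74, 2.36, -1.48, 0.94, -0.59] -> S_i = -3.74*(-0.63)^i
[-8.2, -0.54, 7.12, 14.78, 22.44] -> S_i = -8.20 + 7.66*i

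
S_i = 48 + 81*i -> [48, 129, 210, 291, 372]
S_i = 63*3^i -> [63, 189, 567, 1701, 5103]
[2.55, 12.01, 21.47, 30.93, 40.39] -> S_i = 2.55 + 9.46*i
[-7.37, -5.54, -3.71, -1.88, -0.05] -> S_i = -7.37 + 1.83*i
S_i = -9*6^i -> [-9, -54, -324, -1944, -11664]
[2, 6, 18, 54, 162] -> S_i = 2*3^i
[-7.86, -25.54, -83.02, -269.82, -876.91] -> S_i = -7.86*3.25^i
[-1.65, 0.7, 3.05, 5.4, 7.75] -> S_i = -1.65 + 2.35*i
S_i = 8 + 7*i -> [8, 15, 22, 29, 36]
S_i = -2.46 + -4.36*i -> [-2.46, -6.82, -11.18, -15.54, -19.9]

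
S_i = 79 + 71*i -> [79, 150, 221, 292, 363]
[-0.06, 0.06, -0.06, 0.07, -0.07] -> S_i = -0.06*(-1.04)^i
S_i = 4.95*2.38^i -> [4.95, 11.78, 28.04, 66.73, 158.82]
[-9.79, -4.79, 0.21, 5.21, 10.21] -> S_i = -9.79 + 5.00*i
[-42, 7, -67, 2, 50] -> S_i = Random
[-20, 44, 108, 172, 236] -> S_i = -20 + 64*i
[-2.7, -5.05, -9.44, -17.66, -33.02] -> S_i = -2.70*1.87^i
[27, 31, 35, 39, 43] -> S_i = 27 + 4*i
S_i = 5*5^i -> [5, 25, 125, 625, 3125]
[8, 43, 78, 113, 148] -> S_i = 8 + 35*i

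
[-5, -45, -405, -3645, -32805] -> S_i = -5*9^i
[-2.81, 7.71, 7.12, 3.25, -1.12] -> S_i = Random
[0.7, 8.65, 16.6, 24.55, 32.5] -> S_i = 0.70 + 7.95*i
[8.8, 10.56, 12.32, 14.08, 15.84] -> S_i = 8.80 + 1.76*i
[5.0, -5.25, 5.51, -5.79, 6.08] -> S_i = 5.00*(-1.05)^i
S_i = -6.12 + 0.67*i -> [-6.12, -5.45, -4.78, -4.11, -3.44]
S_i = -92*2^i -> [-92, -184, -368, -736, -1472]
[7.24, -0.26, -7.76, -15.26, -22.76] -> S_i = 7.24 + -7.50*i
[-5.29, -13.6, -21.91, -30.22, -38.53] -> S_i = -5.29 + -8.31*i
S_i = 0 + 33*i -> [0, 33, 66, 99, 132]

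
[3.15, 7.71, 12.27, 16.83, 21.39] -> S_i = 3.15 + 4.56*i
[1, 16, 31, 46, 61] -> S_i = 1 + 15*i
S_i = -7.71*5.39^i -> [-7.71, -41.56, -223.99, -1207.32, -6507.43]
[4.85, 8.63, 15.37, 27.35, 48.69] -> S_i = 4.85*1.78^i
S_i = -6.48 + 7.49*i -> [-6.48, 1.01, 8.5, 15.99, 23.48]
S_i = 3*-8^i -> [3, -24, 192, -1536, 12288]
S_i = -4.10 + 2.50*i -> [-4.1, -1.6, 0.9, 3.4, 5.9]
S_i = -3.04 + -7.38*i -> [-3.04, -10.42, -17.8, -25.18, -32.56]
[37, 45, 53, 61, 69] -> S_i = 37 + 8*i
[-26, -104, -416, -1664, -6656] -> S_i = -26*4^i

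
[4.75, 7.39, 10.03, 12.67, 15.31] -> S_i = 4.75 + 2.64*i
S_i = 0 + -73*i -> [0, -73, -146, -219, -292]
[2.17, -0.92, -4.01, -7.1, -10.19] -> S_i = 2.17 + -3.09*i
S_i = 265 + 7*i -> [265, 272, 279, 286, 293]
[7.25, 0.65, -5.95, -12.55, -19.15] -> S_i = 7.25 + -6.60*i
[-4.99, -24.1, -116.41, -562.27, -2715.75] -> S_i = -4.99*4.83^i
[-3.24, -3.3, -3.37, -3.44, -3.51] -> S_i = -3.24*1.02^i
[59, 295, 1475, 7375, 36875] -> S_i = 59*5^i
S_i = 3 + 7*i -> [3, 10, 17, 24, 31]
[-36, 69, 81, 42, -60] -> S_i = Random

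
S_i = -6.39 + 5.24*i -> [-6.39, -1.15, 4.09, 9.33, 14.57]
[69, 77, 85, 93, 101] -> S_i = 69 + 8*i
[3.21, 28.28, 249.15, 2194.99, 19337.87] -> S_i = 3.21*8.81^i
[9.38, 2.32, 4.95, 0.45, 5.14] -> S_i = Random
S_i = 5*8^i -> [5, 40, 320, 2560, 20480]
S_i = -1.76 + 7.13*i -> [-1.76, 5.37, 12.5, 19.63, 26.76]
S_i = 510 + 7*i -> [510, 517, 524, 531, 538]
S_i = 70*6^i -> [70, 420, 2520, 15120, 90720]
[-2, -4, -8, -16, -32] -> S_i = -2*2^i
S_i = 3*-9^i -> [3, -27, 243, -2187, 19683]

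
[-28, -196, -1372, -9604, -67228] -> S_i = -28*7^i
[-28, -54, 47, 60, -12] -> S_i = Random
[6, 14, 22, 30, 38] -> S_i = 6 + 8*i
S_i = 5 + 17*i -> [5, 22, 39, 56, 73]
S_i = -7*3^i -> [-7, -21, -63, -189, -567]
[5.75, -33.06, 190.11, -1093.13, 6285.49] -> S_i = 5.75*(-5.75)^i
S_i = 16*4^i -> [16, 64, 256, 1024, 4096]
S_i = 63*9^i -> [63, 567, 5103, 45927, 413343]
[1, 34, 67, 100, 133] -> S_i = 1 + 33*i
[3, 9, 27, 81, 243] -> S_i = 3*3^i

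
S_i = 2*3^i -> [2, 6, 18, 54, 162]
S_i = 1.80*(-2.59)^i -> [1.8, -4.66, 12.07, -31.27, 81.0]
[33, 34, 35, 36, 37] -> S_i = 33 + 1*i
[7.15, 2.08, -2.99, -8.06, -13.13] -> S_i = 7.15 + -5.07*i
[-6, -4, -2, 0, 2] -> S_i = -6 + 2*i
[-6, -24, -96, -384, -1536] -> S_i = -6*4^i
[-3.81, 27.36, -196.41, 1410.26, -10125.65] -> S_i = -3.81*(-7.18)^i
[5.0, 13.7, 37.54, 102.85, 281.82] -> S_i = 5.00*2.74^i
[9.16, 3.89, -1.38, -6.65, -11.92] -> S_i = 9.16 + -5.27*i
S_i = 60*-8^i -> [60, -480, 3840, -30720, 245760]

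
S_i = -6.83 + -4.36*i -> [-6.83, -11.19, -15.55, -19.91, -24.27]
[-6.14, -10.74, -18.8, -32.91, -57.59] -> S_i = -6.14*1.75^i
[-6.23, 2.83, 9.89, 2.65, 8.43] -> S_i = Random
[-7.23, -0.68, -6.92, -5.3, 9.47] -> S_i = Random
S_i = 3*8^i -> [3, 24, 192, 1536, 12288]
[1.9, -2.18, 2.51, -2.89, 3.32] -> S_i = 1.90*(-1.15)^i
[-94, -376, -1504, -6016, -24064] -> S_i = -94*4^i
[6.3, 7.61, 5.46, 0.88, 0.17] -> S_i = Random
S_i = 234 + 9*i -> [234, 243, 252, 261, 270]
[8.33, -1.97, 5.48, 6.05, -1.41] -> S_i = Random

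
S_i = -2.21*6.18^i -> [-2.21, -13.66, -84.41, -521.62, -3223.64]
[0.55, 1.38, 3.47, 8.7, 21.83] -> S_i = 0.55*2.51^i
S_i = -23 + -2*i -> [-23, -25, -27, -29, -31]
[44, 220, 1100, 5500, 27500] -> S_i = 44*5^i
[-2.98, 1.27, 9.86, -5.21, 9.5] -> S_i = Random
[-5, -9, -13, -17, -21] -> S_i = -5 + -4*i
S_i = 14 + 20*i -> [14, 34, 54, 74, 94]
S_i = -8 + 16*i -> [-8, 8, 24, 40, 56]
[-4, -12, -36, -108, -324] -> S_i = -4*3^i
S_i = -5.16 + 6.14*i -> [-5.16, 0.98, 7.12, 13.26, 19.4]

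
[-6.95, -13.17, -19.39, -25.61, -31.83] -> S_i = -6.95 + -6.22*i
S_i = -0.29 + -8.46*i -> [-0.29, -8.75, -17.21, -25.67, -34.13]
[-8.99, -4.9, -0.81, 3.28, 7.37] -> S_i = -8.99 + 4.09*i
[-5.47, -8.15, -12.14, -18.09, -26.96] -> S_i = -5.47*1.49^i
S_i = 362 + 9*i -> [362, 371, 380, 389, 398]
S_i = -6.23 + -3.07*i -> [-6.23, -9.3, -12.37, -15.44, -18.51]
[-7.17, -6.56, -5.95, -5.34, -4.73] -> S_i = -7.17 + 0.61*i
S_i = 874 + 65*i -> [874, 939, 1004, 1069, 1134]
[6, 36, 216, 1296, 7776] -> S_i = 6*6^i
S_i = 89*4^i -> [89, 356, 1424, 5696, 22784]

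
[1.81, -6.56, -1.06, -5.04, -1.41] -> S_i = Random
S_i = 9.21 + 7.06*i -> [9.21, 16.27, 23.33, 30.39, 37.45]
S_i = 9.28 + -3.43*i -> [9.28, 5.85, 2.42, -1.01, -4.44]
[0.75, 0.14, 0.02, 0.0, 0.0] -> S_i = 0.75*0.18^i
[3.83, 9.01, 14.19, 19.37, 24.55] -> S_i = 3.83 + 5.18*i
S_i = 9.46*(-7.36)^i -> [9.46, -69.63, 512.44, -3771.59, 27758.91]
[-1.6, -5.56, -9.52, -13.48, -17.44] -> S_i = -1.60 + -3.96*i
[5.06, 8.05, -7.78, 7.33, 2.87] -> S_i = Random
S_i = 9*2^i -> [9, 18, 36, 72, 144]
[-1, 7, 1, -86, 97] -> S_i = Random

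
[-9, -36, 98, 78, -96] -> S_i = Random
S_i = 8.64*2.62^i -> [8.64, 22.64, 59.31, 155.39, 407.12]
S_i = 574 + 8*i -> [574, 582, 590, 598, 606]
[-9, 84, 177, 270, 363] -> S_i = -9 + 93*i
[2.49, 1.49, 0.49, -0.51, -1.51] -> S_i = 2.49 + -1.00*i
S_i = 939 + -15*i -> [939, 924, 909, 894, 879]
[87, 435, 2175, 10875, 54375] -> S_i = 87*5^i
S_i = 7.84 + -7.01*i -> [7.84, 0.83, -6.18, -13.19, -20.2]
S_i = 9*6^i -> [9, 54, 324, 1944, 11664]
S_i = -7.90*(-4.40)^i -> [-7.9, 34.76, -152.94, 672.95, -2961.0]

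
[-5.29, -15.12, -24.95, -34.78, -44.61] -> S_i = -5.29 + -9.83*i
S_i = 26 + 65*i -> [26, 91, 156, 221, 286]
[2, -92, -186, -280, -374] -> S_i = 2 + -94*i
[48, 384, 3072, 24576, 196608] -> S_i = 48*8^i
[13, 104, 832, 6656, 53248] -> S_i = 13*8^i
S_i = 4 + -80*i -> [4, -76, -156, -236, -316]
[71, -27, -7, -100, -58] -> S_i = Random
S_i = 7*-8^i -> [7, -56, 448, -3584, 28672]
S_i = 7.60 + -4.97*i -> [7.6, 2.63, -2.34, -7.31, -12.28]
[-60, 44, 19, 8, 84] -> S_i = Random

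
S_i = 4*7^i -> [4, 28, 196, 1372, 9604]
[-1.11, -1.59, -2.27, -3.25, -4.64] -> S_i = -1.11*1.43^i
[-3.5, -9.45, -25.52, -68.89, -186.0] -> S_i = -3.50*2.70^i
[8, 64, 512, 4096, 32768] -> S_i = 8*8^i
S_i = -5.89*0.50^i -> [-5.89, -2.94, -1.47, -0.74, -0.37]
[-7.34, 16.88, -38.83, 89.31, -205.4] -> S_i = -7.34*(-2.30)^i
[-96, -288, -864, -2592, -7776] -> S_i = -96*3^i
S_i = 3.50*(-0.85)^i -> [3.5, -2.98, 2.53, -2.15, 1.83]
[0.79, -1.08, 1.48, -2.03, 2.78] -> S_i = 0.79*(-1.37)^i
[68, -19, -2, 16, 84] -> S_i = Random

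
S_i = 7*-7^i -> [7, -49, 343, -2401, 16807]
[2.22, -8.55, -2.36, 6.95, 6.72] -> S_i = Random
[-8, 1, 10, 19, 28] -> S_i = -8 + 9*i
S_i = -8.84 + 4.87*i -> [-8.84, -3.97, 0.9, 5.77, 10.64]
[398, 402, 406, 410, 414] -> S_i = 398 + 4*i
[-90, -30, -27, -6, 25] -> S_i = Random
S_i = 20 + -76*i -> [20, -56, -132, -208, -284]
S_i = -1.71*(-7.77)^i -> [-1.71, 13.29, -103.24, 802.16, -6232.76]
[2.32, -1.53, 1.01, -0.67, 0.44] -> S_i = 2.32*(-0.66)^i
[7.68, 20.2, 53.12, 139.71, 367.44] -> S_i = 7.68*2.63^i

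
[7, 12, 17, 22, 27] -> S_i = 7 + 5*i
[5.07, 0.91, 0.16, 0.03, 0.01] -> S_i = 5.07*0.18^i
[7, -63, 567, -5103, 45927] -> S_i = 7*-9^i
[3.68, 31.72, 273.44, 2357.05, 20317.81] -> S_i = 3.68*8.62^i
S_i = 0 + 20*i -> [0, 20, 40, 60, 80]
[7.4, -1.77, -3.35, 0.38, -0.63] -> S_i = Random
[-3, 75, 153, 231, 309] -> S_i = -3 + 78*i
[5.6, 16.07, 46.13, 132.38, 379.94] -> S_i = 5.60*2.87^i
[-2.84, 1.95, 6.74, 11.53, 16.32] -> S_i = -2.84 + 4.79*i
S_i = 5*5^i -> [5, 25, 125, 625, 3125]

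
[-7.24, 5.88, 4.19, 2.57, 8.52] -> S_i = Random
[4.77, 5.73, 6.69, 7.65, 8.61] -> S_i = 4.77 + 0.96*i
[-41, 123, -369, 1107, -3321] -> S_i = -41*-3^i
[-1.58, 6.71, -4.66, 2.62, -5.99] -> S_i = Random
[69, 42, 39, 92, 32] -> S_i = Random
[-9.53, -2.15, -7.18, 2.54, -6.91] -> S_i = Random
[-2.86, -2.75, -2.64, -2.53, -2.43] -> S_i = -2.86*0.96^i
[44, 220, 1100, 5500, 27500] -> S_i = 44*5^i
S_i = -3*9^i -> [-3, -27, -243, -2187, -19683]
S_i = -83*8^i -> [-83, -664, -5312, -42496, -339968]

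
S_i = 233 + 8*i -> [233, 241, 249, 257, 265]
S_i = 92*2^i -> [92, 184, 368, 736, 1472]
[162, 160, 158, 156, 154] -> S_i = 162 + -2*i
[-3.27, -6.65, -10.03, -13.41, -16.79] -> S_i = -3.27 + -3.38*i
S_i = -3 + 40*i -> [-3, 37, 77, 117, 157]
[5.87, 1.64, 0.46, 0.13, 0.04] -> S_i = 5.87*0.28^i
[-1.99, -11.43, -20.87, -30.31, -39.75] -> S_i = -1.99 + -9.44*i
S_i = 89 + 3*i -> [89, 92, 95, 98, 101]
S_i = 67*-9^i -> [67, -603, 5427, -48843, 439587]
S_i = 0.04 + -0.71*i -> [0.04, -0.67, -1.38, -2.09, -2.8]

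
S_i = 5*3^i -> [5, 15, 45, 135, 405]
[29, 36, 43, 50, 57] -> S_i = 29 + 7*i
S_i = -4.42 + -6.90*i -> [-4.42, -11.32, -18.22, -25.12, -32.02]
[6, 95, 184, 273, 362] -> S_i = 6 + 89*i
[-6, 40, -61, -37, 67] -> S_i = Random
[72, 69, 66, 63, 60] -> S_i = 72 + -3*i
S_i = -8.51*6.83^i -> [-8.51, -58.12, -396.98, -2711.39, -18518.78]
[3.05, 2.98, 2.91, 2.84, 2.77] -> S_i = 3.05 + -0.07*i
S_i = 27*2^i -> [27, 54, 108, 216, 432]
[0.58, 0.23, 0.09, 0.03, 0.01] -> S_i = 0.58*0.39^i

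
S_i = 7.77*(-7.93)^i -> [7.77, -61.62, 488.62, -3874.72, 30726.55]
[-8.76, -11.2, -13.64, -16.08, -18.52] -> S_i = -8.76 + -2.44*i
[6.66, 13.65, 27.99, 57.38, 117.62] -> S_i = 6.66*2.05^i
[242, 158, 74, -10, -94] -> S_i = 242 + -84*i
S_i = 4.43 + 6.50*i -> [4.43, 10.93, 17.43, 23.93, 30.43]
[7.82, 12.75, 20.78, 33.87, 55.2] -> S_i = 7.82*1.63^i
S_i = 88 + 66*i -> [88, 154, 220, 286, 352]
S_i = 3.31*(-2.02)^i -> [3.31, -6.69, 13.51, -27.28, 55.11]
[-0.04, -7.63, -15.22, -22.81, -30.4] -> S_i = -0.04 + -7.59*i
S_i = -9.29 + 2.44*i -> [-9.29, -6.85, -4.41, -1.97, 0.47]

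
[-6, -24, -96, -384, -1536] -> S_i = -6*4^i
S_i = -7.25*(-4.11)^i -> [-7.25, 29.8, -122.47, 503.34, -2068.74]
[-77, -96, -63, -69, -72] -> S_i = Random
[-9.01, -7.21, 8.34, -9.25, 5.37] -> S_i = Random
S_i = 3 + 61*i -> [3, 64, 125, 186, 247]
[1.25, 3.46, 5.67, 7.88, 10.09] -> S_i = 1.25 + 2.21*i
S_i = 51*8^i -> [51, 408, 3264, 26112, 208896]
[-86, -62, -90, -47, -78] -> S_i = Random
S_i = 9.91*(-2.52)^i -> [9.91, -24.97, 62.93, -158.59, 399.65]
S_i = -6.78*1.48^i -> [-6.78, -10.03, -14.85, -21.98, -32.53]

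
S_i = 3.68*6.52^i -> [3.68, 23.99, 156.44, 1019.98, 6650.25]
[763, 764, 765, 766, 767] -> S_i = 763 + 1*i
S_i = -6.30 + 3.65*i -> [-6.3, -2.65, 1.0, 4.65, 8.3]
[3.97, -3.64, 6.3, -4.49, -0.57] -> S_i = Random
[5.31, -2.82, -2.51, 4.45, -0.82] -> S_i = Random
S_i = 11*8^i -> [11, 88, 704, 5632, 45056]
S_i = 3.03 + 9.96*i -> [3.03, 12.99, 22.95, 32.91, 42.87]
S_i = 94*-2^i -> [94, -188, 376, -752, 1504]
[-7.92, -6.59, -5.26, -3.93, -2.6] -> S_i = -7.92 + 1.33*i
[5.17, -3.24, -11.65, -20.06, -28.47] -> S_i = 5.17 + -8.41*i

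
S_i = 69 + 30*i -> [69, 99, 129, 159, 189]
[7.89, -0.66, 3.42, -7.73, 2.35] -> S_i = Random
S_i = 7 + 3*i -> [7, 10, 13, 16, 19]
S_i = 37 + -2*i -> [37, 35, 33, 31, 29]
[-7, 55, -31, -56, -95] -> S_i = Random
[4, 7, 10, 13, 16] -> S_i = 4 + 3*i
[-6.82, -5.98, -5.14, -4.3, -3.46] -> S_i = -6.82 + 0.84*i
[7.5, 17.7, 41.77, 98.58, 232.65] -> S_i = 7.50*2.36^i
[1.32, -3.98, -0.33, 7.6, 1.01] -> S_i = Random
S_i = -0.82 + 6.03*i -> [-0.82, 5.21, 11.24, 17.27, 23.3]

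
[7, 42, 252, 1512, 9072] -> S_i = 7*6^i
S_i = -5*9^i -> [-5, -45, -405, -3645, -32805]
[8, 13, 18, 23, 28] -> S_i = 8 + 5*i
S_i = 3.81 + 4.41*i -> [3.81, 8.22, 12.63, 17.04, 21.45]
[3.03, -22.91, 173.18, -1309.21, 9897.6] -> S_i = 3.03*(-7.56)^i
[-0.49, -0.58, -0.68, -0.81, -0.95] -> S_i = -0.49*1.18^i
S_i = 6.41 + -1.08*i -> [6.41, 5.33, 4.25, 3.17, 2.09]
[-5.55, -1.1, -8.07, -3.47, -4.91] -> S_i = Random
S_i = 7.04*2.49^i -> [7.04, 17.53, 43.65, 108.69, 270.63]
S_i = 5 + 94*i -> [5, 99, 193, 287, 381]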